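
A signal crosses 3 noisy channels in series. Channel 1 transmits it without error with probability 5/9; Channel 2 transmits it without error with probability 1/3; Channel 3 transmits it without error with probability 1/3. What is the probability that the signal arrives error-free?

Each stage is reached only if all earlier stages succeed, so
P = 5/9 × 1/3 × 1/3 = 5/81.

5/81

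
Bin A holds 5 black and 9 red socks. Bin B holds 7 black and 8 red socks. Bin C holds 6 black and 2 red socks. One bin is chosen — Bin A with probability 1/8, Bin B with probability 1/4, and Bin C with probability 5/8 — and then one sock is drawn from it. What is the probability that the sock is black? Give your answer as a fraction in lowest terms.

2117/3360

From Bin A: P(black) = 5/14.
From Bin B: P(black) = 7/15.
From Bin C: P(black) = 6/8.
Total probability = (1/8)(5/14) + (1/4)(7/15) + (5/8)(6/8) = 2117/3360.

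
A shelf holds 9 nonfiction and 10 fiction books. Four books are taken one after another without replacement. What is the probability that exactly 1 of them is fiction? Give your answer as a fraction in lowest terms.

70/323

One ordering (fiction drawn first) has probability 10/19 × 9/18 × 8/17 × 7/16 = 5040/93024 = 35/646.
There are C(4,1) = 4 such orderings, each equally likely, so P = 4 × 35/646 = 70/323.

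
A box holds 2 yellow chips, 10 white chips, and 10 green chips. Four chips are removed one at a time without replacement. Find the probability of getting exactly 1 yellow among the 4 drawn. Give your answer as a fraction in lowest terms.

24/77

One ordering (yellow drawn first) has probability 2/22 × 20/21 × 19/20 × 18/19 = 13680/175560 = 6/77.
There are C(4,1) = 4 such orderings, each equally likely, so P = 4 × 6/77 = 24/77.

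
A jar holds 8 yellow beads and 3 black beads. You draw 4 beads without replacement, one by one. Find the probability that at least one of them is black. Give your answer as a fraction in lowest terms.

P(no black) = 8/11 × 7/10 × 6/9 × 5/8 = 1680/7920 = 7/33.
P(at least one) = 1 − 7/33 = 26/33.

26/33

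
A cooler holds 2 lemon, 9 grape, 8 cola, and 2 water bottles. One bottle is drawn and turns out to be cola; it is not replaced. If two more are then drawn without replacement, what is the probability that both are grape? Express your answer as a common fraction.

With the first bottle removed, 9 grape remain out of 20.
P = 9/20 × 8/19 = 72/380 = 18/95.

18/95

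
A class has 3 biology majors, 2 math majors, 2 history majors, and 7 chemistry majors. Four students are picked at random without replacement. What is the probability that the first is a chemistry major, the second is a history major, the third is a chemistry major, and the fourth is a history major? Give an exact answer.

Each draw changes the counts, so multiply the conditional probabilities along the sequence:
P = 7/14 × 2/13 × 6/12 × 1/11 = 84/24024 = 1/286.

1/286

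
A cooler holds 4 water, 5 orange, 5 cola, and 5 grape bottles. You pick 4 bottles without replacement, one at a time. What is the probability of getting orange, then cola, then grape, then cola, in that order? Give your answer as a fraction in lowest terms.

Each draw changes the counts, so multiply the conditional probabilities along the sequence:
P = 5/19 × 5/18 × 5/17 × 4/16 = 500/93024 = 125/23256.

125/23256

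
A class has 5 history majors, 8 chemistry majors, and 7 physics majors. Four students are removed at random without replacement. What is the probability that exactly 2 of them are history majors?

70/323

One ordering (history majors drawn first) has probability 5/20 × 4/19 × 15/18 × 14/17 = 4200/116280 = 35/969.
There are C(4,2) = 6 such orderings, each equally likely, so P = 6 × 35/969 = 70/323.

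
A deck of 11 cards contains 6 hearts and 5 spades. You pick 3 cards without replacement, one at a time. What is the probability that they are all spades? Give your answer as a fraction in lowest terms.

2/33

P(all spades) = 5/11 × 4/10 × 3/9 = 60/990 = 2/33.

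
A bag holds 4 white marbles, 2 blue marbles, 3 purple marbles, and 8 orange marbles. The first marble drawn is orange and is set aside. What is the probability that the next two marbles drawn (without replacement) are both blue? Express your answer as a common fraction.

After the first draw, 2 of the remaining 16 marbles are blue.
P = 2/16 × 1/15 = 2/240 = 1/120.

1/120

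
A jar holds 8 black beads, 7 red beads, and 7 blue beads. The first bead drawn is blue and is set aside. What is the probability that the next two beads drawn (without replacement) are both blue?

With the first bead removed, 6 blue remain out of 21.
P = 6/21 × 5/20 = 30/420 = 1/14.

1/14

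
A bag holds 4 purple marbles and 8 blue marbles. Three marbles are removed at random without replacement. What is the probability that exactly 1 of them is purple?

28/55

One ordering (purple drawn first) has probability 4/12 × 8/11 × 7/10 = 224/1320 = 28/165.
There are C(3,1) = 3 such orderings, each equally likely, so P = 3 × 28/165 = 28/55.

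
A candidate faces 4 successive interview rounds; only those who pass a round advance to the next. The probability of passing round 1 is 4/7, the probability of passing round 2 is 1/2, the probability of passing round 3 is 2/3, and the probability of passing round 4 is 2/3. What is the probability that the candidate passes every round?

8/63

The events are sequential, so multiply the conditional probabilities:
P = 4/7 × 1/2 × 2/3 × 2/3 = 16/126 = 8/63.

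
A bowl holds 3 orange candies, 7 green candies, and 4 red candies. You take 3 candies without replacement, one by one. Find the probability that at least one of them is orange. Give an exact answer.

P(no orange) = 11/14 × 10/13 × 9/12 = 990/2184 = 165/364.
P(at least one) = 1 − 165/364 = 199/364.

199/364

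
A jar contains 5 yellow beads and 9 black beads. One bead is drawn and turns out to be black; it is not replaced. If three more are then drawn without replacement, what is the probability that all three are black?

28/143

After the first draw, 8 of the remaining 13 beads are black.
P = 8/13 × 7/12 × 6/11 = 336/1716 = 28/143.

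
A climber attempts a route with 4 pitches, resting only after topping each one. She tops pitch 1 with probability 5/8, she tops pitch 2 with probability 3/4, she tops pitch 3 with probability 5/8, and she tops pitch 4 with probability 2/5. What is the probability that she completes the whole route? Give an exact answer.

Each stage is reached only if all earlier stages succeed, so
P = 5/8 × 3/4 × 5/8 × 2/5 = 150/1280 = 15/128.

15/128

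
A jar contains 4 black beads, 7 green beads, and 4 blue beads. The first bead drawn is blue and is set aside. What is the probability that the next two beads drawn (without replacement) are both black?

After the first draw, 4 of the remaining 14 beads are black.
P = 4/14 × 3/13 = 12/182 = 6/91.

6/91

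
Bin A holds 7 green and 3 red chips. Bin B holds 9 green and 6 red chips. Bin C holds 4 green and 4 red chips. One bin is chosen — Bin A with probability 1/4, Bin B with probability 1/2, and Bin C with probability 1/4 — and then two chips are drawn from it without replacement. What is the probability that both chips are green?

41/120

From Bin A: P(both green) = (7/10)(6/9) = 7/15.
From Bin B: P(both green) = (9/15)(8/14) = 12/35.
From Bin C: P(both green) = (4/8)(3/7) = 3/14.
Total probability = (1/4)(7/15) + (1/2)(12/35) + (1/4)(3/14) = 41/120.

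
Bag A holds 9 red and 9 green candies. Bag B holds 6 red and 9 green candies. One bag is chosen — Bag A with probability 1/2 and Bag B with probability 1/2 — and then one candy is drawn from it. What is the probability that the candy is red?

From Bag A: P(red) = 9/18.
From Bag B: P(red) = 6/15.
Total probability = (1/2)(9/18) + (1/2)(6/15) = 9/20.

9/20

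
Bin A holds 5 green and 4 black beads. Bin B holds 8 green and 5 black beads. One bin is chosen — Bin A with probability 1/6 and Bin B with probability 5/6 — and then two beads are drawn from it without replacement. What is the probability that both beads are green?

From Bin A: P(both green) = (5/9)(4/8) = 5/18.
From Bin B: P(both green) = (8/13)(7/12) = 14/39.
Total probability = (1/6)(5/18) + (5/6)(14/39) = 485/1404.

485/1404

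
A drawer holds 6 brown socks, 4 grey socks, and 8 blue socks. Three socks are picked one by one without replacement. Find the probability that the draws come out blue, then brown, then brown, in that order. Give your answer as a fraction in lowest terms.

5/102

Multiply the probability of each draw given the previous ones:
P = 8/18 × 6/17 × 5/16 = 240/4896 = 5/102.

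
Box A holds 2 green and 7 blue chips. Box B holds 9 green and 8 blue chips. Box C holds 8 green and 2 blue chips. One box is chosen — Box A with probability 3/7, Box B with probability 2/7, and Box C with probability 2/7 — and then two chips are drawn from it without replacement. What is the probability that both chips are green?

5683/21420

From Box A: P(both green) = (2/9)(1/8) = 1/36.
From Box B: P(both green) = (9/17)(8/16) = 9/34.
From Box C: P(both green) = (8/10)(7/9) = 28/45.
Total probability = (3/7)(1/36) + (2/7)(9/34) + (2/7)(28/45) = 5683/21420.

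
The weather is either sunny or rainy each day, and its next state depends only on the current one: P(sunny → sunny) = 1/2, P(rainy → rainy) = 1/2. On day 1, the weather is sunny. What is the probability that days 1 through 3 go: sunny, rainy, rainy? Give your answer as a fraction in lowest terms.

Day 1 is given. For each transition, use the conditional probability from the current state:
P(rainy | sunny) = 1/2; P(rainy | rainy) = 1/2.
P = 1/2 × 1/2 = 1/4.

1/4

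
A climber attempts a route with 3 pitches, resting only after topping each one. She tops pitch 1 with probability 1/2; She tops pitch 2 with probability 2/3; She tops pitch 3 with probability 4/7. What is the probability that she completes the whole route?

4/21

Multiplying along the chain,
P = 1/2 × 2/3 × 4/7 = 8/42 = 4/21.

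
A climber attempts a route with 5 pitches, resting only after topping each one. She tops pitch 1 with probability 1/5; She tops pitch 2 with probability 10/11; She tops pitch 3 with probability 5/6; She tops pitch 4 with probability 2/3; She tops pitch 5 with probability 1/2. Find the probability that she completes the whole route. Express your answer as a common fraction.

5/99

The events are sequential, so multiply the conditional probabilities:
P = 1/5 × 10/11 × 5/6 × 2/3 × 1/2 = 100/1980 = 5/99.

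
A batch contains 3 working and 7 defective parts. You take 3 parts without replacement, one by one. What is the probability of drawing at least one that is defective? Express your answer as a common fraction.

119/120

P(no defective) = 3/10 × 2/9 × 1/8 = 6/720 = 1/120.
P(at least one) = 1 − 1/120 = 119/120.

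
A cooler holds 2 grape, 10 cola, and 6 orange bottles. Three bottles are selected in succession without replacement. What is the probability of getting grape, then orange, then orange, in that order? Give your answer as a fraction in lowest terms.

Chain rule:
P = 2/18 × 6/17 × 5/16 = 60/4896 = 5/408.

5/408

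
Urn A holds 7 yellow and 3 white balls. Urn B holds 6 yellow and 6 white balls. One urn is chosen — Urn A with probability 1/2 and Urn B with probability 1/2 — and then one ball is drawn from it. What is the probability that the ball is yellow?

3/5

From Urn A: P(yellow) = 7/10.
From Urn B: P(yellow) = 6/12.
Total probability = (1/2)(7/10) + (1/2)(6/12) = 3/5.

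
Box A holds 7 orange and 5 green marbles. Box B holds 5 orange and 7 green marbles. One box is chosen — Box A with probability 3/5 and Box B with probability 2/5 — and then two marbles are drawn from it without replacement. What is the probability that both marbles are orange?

From Box A: P(both orange) = (7/12)(6/11) = 7/22.
From Box B: P(both orange) = (5/12)(4/11) = 5/33.
Total probability = (3/5)(7/22) + (2/5)(5/33) = 83/330.

83/330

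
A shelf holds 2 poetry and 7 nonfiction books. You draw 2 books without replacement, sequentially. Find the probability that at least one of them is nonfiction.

P(no nonfiction) = 2/9 × 1/8 = 2/72 = 1/36.
P(at least one) = 1 − 1/36 = 35/36.

35/36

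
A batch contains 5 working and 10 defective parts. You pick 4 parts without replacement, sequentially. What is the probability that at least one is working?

11/13

P(no working) = 10/15 × 9/14 × 8/13 × 7/12 = 5040/32760 = 2/13.
P(at least one) = 1 − 2/13 = 11/13.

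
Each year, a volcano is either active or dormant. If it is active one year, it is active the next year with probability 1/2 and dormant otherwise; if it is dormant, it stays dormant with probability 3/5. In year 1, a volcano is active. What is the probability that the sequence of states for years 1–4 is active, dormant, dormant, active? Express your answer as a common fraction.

3/25

Year 1 is given. For each transition, use the conditional probability from the current state:
P(dormant | active) = 1/2; P(dormant | dormant) = 3/5; P(active | dormant) = 2/5.
P = 1/2 × 3/5 × 2/5 = 6/50 = 3/25.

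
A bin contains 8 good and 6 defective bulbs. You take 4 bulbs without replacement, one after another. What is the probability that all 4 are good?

P(all good) = 8/14 × 7/13 × 6/12 × 5/11 = 1680/24024 = 10/143.

10/143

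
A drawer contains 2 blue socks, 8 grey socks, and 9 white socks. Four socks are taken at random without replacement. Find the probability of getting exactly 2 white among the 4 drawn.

135/323

One ordering (white drawn first) has probability 9/19 × 8/18 × 10/17 × 9/16 = 6480/93024 = 45/646.
There are C(4,2) = 6 such orderings, each equally likely, so P = 6 × 45/646 = 135/323.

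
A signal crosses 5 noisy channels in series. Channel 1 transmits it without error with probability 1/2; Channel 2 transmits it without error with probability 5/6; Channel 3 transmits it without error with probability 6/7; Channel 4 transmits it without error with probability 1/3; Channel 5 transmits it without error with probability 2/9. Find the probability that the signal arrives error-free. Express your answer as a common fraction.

Multiplying along the chain,
P = 1/2 × 5/6 × 6/7 × 1/3 × 2/9 = 60/2268 = 5/189.

5/189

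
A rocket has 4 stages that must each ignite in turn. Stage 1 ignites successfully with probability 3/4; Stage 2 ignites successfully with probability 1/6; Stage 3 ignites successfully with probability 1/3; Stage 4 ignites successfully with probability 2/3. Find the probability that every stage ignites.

The events are sequential, so multiply the conditional probabilities:
P = 3/4 × 1/6 × 1/3 × 2/3 = 6/216 = 1/36.

1/36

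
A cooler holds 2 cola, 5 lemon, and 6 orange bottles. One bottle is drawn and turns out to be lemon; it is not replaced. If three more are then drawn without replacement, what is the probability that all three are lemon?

After the first draw, 4 of the remaining 12 bottles are lemon.
P = 4/12 × 3/11 × 2/10 = 24/1320 = 1/55.

1/55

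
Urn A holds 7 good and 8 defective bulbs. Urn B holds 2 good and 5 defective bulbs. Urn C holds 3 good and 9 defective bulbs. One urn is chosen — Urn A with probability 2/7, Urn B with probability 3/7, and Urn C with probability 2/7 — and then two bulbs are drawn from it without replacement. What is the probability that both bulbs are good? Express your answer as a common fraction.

244/2695

From Urn A: P(both good) = (7/15)(6/14) = 1/5.
From Urn B: P(both good) = (2/7)(1/6) = 1/21.
From Urn C: P(both good) = (3/12)(2/11) = 1/22.
Total probability = (2/7)(1/5) + (3/7)(1/21) + (2/7)(1/22) = 244/2695.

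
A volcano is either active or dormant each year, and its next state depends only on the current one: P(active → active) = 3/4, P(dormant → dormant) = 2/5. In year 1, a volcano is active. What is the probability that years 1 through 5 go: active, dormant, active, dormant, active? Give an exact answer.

Year 1 is given. For each transition, use the conditional probability from the current state:
P(dormant | active) = 1/4; P(active | dormant) = 3/5; P(dormant | active) = 1/4; P(active | dormant) = 3/5.
P = 1/4 × 3/5 × 1/4 × 3/5 = 9/400.

9/400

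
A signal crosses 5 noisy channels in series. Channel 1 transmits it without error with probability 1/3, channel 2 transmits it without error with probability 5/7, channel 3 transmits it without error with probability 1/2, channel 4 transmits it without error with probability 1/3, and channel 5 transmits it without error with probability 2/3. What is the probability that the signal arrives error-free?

5/189

Each stage is reached only if all earlier stages succeed, so
P = 1/3 × 5/7 × 1/2 × 1/3 × 2/3 = 10/378 = 5/189.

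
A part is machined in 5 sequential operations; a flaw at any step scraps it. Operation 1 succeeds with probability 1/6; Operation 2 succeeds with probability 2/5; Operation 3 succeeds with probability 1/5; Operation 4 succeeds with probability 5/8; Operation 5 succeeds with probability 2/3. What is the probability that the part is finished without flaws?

1/180

The events are sequential, so multiply the conditional probabilities:
P = 1/6 × 2/5 × 1/5 × 5/8 × 2/3 = 20/3600 = 1/180.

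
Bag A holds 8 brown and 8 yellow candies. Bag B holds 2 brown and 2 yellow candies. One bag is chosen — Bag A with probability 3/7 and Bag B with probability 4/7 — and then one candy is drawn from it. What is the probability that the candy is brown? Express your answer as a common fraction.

From Bag A: P(brown) = 8/16.
From Bag B: P(brown) = 2/4.
Total probability = (3/7)(8/16) + (4/7)(2/4) = 1/2.

1/2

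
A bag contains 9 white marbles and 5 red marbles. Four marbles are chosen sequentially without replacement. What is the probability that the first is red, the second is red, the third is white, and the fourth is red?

45/2002

Each draw changes the counts, so multiply the conditional probabilities along the sequence:
P = 5/14 × 4/13 × 9/12 × 3/11 = 540/24024 = 45/2002.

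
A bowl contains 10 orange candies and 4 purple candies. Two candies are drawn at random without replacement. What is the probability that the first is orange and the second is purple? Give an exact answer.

Each draw changes the counts, so multiply the conditional probabilities along the sequence:
P = 10/14 × 4/13 = 40/182 = 20/91.

20/91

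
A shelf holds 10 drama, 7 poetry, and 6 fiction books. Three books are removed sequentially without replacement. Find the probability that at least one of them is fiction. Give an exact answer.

1091/1771

P(no fiction) = 17/23 × 16/22 × 15/21 = 4080/10626 = 680/1771.
P(at least one) = 1 − 680/1771 = 1091/1771.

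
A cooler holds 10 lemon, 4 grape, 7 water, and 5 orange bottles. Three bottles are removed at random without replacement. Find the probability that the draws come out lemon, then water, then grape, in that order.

7/390

Multiply the probability of each draw given the previous ones:
P = 10/26 × 7/25 × 4/24 = 280/15600 = 7/390.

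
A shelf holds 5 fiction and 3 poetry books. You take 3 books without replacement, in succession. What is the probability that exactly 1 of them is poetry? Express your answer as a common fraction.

15/28

One ordering (poetry drawn first) has probability 3/8 × 5/7 × 4/6 = 60/336 = 5/28.
There are C(3,1) = 3 such orderings, each equally likely, so P = 3 × 5/28 = 15/28.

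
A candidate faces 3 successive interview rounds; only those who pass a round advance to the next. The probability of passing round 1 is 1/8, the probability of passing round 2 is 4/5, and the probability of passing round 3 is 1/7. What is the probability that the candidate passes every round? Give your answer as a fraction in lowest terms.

1/70

The events are sequential, so multiply the conditional probabilities:
P = 1/8 × 4/5 × 1/7 = 4/280 = 1/70.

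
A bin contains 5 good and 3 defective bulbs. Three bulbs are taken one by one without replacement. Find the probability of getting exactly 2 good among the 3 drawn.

15/28

One ordering (good drawn first) has probability 5/8 × 4/7 × 3/6 = 60/336 = 5/28.
There are C(3,2) = 3 such orderings, each equally likely, so P = 3 × 5/28 = 15/28.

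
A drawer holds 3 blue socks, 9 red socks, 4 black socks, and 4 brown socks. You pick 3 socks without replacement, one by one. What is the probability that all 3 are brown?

P(every draw is brown) = 4/20 × 3/19 × 2/18 = 24/6840 = 1/285.

1/285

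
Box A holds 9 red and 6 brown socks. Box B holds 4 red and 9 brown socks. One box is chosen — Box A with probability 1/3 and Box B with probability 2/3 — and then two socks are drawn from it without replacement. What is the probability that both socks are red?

From Box A: P(both red) = (9/15)(8/14) = 12/35.
From Box B: P(both red) = (4/13)(3/12) = 1/13.
Total probability = (1/3)(12/35) + (2/3)(1/13) = 226/1365.

226/1365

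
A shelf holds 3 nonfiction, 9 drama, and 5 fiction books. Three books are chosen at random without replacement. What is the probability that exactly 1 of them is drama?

One ordering (drama drawn first) has probability 9/17 × 8/16 × 7/15 = 504/4080 = 21/170.
There are C(3,1) = 3 such orderings, each equally likely, so P = 3 × 21/170 = 63/170.

63/170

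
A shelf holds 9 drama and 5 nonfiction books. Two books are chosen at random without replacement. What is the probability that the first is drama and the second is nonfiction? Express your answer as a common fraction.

45/182

Each draw changes the counts, so multiply the conditional probabilities along the sequence:
P = 9/14 × 5/13 = 45/182.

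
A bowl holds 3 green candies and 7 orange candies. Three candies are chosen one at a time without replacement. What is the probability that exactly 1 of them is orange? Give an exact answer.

7/40

One ordering (orange drawn first) has probability 7/10 × 3/9 × 2/8 = 42/720 = 7/120.
There are C(3,1) = 3 such orderings, each equally likely, so P = 3 × 7/120 = 7/40.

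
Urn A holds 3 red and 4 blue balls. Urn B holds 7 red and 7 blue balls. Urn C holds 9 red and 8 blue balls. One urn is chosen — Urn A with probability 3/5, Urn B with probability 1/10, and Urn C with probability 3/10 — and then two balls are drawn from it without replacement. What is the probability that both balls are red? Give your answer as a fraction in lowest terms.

From Urn A: P(both red) = (3/7)(2/6) = 1/7.
From Urn B: P(both red) = (7/14)(6/13) = 3/13.
From Urn C: P(both red) = (9/17)(8/16) = 9/34.
Total probability = (3/5)(1/7) + (1/10)(3/13) + (3/10)(9/34) = 5823/30940.

5823/30940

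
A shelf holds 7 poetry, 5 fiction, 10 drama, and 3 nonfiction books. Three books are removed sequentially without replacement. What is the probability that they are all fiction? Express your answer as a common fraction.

1/230

P(every draw is fiction) = 5/25 × 4/24 × 3/23 = 60/13800 = 1/230.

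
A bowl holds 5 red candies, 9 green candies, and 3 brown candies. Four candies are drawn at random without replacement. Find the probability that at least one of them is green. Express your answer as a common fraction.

P(no green) = 8/17 × 7/16 × 6/15 × 5/14 = 1680/57120 = 1/34.
P(at least one) = 1 − 1/34 = 33/34.

33/34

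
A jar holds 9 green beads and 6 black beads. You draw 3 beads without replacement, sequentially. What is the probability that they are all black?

4/91

P = 6/15 × 5/14 × 4/13 = 120/2730 = 4/91.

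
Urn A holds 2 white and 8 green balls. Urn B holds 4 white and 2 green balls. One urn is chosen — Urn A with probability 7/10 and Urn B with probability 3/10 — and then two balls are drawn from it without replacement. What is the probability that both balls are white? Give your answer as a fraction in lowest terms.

61/450

From Urn A: P(both white) = (2/10)(1/9) = 1/45.
From Urn B: P(both white) = (4/6)(3/5) = 2/5.
Total probability = (7/10)(1/45) + (3/10)(2/5) = 61/450.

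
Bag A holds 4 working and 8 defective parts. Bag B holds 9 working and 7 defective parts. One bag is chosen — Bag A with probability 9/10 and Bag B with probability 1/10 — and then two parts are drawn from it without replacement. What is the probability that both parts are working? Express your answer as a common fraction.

From Bag A: P(both working) = (4/12)(3/11) = 1/11.
From Bag B: P(both working) = (9/16)(8/15) = 3/10.
Total probability = (9/10)(1/11) + (1/10)(3/10) = 123/1100.

123/1100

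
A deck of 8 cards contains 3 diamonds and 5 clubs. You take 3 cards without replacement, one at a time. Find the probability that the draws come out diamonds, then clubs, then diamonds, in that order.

Chain rule:
P = 3/8 × 5/7 × 2/6 = 30/336 = 5/56.

5/56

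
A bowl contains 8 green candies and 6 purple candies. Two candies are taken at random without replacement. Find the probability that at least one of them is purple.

P(no purple) = 8/14 × 7/13 = 56/182 = 4/13.
P(at least one) = 1 − 4/13 = 9/13.

9/13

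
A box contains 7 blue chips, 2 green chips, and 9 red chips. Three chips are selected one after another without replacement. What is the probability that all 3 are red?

P(every draw is red) = 9/18 × 8/17 × 7/16 = 504/4896 = 7/68.

7/68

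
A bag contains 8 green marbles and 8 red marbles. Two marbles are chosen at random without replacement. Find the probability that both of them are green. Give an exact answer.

7/30

P(all green) = 8/16 × 7/15 = 56/240 = 7/30.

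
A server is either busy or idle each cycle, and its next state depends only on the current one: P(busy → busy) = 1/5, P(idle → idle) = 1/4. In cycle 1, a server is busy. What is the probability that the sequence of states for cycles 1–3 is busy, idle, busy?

3/5

Cycle 1 is given. For each transition, use the conditional probability from the current state:
P(idle | busy) = 4/5; P(busy | idle) = 3/4.
P = 4/5 × 3/4 = 12/20 = 3/5.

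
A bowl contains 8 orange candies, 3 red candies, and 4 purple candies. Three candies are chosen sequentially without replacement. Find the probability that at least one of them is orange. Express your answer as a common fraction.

P(no orange) = 7/15 × 6/14 × 5/13 = 210/2730 = 1/13.
P(at least one) = 1 − 1/13 = 12/13.

12/13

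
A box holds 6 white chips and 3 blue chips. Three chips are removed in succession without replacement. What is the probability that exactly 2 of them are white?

One ordering (white drawn first) has probability 6/9 × 5/8 × 3/7 = 90/504 = 5/28.
There are C(3,2) = 3 such orderings, each equally likely, so P = 3 × 5/28 = 15/28.

15/28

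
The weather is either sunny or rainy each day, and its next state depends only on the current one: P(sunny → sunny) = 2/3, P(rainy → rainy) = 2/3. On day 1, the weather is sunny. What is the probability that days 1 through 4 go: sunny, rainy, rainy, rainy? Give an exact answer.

Day 1 is given. For each transition, use the conditional probability from the current state:
P(rainy | sunny) = 1/3; P(rainy | rainy) = 2/3; P(rainy | rainy) = 2/3.
P = 1/3 × 2/3 × 2/3 = 4/27.

4/27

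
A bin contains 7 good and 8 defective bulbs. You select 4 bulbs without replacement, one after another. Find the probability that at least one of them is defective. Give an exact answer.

P(no defective) = 7/15 × 6/14 × 5/13 × 4/12 = 840/32760 = 1/39.
P(at least one) = 1 − 1/39 = 38/39.

38/39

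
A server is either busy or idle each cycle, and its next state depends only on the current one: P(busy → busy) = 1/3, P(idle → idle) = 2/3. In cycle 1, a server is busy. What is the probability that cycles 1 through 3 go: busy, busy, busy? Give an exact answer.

Cycle 1 is given. For each transition, use the conditional probability from the current state:
P(busy | busy) = 1/3; P(busy | busy) = 1/3.
P = 1/3 × 1/3 = 1/9.

1/9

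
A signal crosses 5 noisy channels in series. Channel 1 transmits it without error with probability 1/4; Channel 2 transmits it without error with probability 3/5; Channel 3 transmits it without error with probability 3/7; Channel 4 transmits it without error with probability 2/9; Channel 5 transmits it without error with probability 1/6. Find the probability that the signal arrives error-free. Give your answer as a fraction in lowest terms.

Each stage is reached only if all earlier stages succeed, so
P = 1/4 × 3/5 × 3/7 × 2/9 × 1/6 = 18/7560 = 1/420.

1/420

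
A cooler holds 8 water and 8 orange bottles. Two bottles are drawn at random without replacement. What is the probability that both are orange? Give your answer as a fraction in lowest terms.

P(all orange) = 8/16 × 7/15 = 56/240 = 7/30.

7/30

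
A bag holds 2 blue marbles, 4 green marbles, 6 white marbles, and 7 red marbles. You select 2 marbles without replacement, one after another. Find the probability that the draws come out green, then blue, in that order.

4/171

Chain rule:
P = 4/19 × 2/18 = 8/342 = 4/171.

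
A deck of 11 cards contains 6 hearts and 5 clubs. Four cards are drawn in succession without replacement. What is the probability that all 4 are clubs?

1/66

P(all clubs) = 5/11 × 4/10 × 3/9 × 2/8 = 120/7920 = 1/66.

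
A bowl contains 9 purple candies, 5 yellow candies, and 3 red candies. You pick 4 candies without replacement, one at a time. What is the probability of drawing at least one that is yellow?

377/476

P(no yellow) = 12/17 × 11/16 × 10/15 × 9/14 = 11880/57120 = 99/476.
P(at least one) = 1 − 99/476 = 377/476.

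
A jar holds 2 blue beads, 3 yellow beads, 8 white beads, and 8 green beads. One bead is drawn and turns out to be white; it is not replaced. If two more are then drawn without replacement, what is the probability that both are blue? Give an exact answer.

With the first bead removed, 2 blue remain out of 20.
P = 2/20 × 1/19 = 2/380 = 1/190.

1/190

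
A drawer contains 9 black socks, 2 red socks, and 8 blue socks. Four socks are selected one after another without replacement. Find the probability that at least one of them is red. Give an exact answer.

P(no red) = 17/19 × 16/18 × 15/17 × 14/16 = 57120/93024 = 35/57.
P(at least one) = 1 − 35/57 = 22/57.

22/57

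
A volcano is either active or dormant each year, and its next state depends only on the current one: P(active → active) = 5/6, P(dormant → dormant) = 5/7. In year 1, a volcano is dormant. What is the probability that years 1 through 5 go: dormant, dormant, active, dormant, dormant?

Year 1 is given. For each transition, use the conditional probability from the current state:
P(dormant | dormant) = 5/7; P(active | dormant) = 2/7; P(dormant | active) = 1/6; P(dormant | dormant) = 5/7.
P = 5/7 × 2/7 × 1/6 × 5/7 = 50/2058 = 25/1029.

25/1029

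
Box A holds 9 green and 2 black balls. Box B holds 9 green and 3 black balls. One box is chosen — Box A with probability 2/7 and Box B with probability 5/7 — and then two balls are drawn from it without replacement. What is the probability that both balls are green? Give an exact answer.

From Box A: P(both green) = (9/11)(8/10) = 36/55.
From Box B: P(both green) = (9/12)(8/11) = 6/11.
Total probability = (2/7)(36/55) + (5/7)(6/11) = 222/385.

222/385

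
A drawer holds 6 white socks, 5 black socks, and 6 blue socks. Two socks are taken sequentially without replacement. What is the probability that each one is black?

5/68

P = 5/17 × 4/16 = 20/272 = 5/68.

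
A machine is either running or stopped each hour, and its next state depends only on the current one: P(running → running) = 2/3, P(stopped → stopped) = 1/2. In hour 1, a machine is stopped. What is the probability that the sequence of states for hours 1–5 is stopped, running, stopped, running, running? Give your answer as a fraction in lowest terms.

Hour 1 is given. For each transition, use the conditional probability from the current state:
P(running | stopped) = 1/2; P(stopped | running) = 1/3; P(running | stopped) = 1/2; P(running | running) = 2/3.
P = 1/2 × 1/3 × 1/2 × 2/3 = 2/36 = 1/18.

1/18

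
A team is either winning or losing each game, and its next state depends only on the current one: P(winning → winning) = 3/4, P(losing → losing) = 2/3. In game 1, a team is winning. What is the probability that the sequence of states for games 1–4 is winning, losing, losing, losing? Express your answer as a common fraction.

1/9

Game 1 is given. For each transition, use the conditional probability from the current state:
P(losing | winning) = 1/4; P(losing | losing) = 2/3; P(losing | losing) = 2/3.
P = 1/4 × 2/3 × 2/3 = 4/36 = 1/9.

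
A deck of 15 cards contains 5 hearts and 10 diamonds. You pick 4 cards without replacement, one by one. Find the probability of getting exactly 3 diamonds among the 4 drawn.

One ordering (diamonds drawn first) has probability 10/15 × 9/14 × 8/13 × 5/12 = 3600/32760 = 10/91.
There are C(4,3) = 4 such orderings, each equally likely, so P = 4 × 10/91 = 40/91.

40/91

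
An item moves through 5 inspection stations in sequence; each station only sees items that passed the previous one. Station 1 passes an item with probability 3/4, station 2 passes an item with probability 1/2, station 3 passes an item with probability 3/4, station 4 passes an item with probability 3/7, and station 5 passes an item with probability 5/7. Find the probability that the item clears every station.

135/1568

Multiplying along the chain,
P = 3/4 × 1/2 × 3/4 × 3/7 × 5/7 = 135/1568.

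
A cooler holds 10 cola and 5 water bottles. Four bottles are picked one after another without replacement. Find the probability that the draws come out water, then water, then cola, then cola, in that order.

Chain rule:
P = 5/15 × 4/14 × 10/13 × 9/12 = 1800/32760 = 5/91.

5/91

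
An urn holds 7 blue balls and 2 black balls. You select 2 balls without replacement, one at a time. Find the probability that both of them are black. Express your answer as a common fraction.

P(all black) = 2/9 × 1/8 = 2/72 = 1/36.

1/36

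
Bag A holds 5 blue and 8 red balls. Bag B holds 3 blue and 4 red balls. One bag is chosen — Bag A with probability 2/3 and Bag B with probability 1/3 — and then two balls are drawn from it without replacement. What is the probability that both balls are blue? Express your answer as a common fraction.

From Bag A: P(both blue) = (5/13)(4/12) = 5/39.
From Bag B: P(both blue) = (3/7)(2/6) = 1/7.
Total probability = (2/3)(5/39) + (1/3)(1/7) = 109/819.

109/819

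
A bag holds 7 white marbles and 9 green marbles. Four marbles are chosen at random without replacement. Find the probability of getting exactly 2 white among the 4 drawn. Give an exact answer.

27/65

One ordering (white drawn first) has probability 7/16 × 6/15 × 9/14 × 8/13 = 3024/43680 = 9/130.
There are C(4,2) = 6 such orderings, each equally likely, so P = 6 × 9/130 = 27/65.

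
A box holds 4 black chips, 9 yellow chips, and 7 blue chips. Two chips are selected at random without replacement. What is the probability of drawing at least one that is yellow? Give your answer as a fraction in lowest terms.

27/38

P(no yellow) = 11/20 × 10/19 = 110/380 = 11/38.
P(at least one) = 1 − 11/38 = 27/38.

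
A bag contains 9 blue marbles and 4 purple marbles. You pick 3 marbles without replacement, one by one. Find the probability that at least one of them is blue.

141/143

P(no blue) = 4/13 × 3/12 × 2/11 = 24/1716 = 2/143.
P(at least one) = 1 − 2/143 = 141/143.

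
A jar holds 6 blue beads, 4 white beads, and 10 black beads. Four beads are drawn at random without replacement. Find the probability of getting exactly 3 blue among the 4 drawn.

56/969

One ordering (blue drawn first) has probability 6/20 × 5/19 × 4/18 × 14/17 = 1680/116280 = 14/969.
There are C(4,3) = 4 such orderings, each equally likely, so P = 4 × 14/969 = 56/969.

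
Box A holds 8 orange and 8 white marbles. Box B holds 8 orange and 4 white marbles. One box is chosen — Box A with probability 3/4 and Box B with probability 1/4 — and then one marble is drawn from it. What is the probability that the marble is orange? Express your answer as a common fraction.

13/24

From Box A: P(orange) = 8/16.
From Box B: P(orange) = 8/12.
Total probability = (3/4)(8/16) + (1/4)(8/12) = 13/24.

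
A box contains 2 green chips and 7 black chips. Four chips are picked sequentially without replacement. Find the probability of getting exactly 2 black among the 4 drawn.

1/6

One ordering (black drawn first) has probability 7/9 × 6/8 × 2/7 × 1/6 = 84/3024 = 1/36.
There are C(4,2) = 6 such orderings, each equally likely, so P = 6 × 1/36 = 1/6.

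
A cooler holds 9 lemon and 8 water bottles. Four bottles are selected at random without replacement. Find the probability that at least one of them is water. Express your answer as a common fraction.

P(no water) = 9/17 × 8/16 × 7/15 × 6/14 = 3024/57120 = 9/170.
P(at least one) = 1 − 9/170 = 161/170.

161/170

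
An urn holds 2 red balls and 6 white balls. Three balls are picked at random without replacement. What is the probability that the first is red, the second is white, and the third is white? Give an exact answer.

Multiply the probability of each draw given the previous ones:
P = 2/8 × 6/7 × 5/6 = 60/336 = 5/28.

5/28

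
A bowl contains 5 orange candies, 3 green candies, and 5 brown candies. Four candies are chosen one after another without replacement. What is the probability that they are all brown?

P(every draw is brown) = 5/13 × 4/12 × 3/11 × 2/10 = 120/17160 = 1/143.

1/143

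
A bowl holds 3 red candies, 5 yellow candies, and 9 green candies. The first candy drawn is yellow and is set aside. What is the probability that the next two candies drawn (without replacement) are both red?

With the first candy removed, 3 red remain out of 16.
P = 3/16 × 2/15 = 6/240 = 1/40.

1/40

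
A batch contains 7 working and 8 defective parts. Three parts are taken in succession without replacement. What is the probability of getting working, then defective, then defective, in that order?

Chain rule:
P = 7/15 × 8/14 × 7/13 = 392/2730 = 28/195.

28/195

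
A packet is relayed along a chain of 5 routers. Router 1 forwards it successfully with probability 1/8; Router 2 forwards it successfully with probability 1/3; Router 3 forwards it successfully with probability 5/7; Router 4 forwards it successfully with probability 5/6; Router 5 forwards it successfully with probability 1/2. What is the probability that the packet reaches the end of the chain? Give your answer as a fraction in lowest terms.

25/2016

Multiplying along the chain,
P = 1/8 × 1/3 × 5/7 × 5/6 × 1/2 = 25/2016.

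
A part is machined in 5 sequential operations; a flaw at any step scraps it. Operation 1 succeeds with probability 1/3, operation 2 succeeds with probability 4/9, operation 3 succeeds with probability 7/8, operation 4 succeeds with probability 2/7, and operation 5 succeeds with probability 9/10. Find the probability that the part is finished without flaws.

Multiplying along the chain,
P = 1/3 × 4/9 × 7/8 × 2/7 × 9/10 = 504/15120 = 1/30.

1/30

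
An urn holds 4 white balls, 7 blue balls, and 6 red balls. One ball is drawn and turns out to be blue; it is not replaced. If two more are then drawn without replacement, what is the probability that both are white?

1/20

After the first draw, 4 of the remaining 16 balls are white.
P = 4/16 × 3/15 = 12/240 = 1/20.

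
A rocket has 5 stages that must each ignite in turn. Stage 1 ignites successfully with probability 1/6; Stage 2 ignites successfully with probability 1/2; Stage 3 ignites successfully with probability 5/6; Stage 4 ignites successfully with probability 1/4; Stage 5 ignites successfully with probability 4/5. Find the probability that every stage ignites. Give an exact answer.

Multiplying along the chain,
P = 1/6 × 1/2 × 5/6 × 1/4 × 4/5 = 20/1440 = 1/72.

1/72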